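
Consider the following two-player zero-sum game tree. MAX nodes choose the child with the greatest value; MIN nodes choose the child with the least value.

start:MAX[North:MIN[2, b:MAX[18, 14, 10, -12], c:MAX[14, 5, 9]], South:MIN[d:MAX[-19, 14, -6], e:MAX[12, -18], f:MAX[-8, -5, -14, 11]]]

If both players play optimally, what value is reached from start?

b (MAX): max(18, 14, 10, -12) = 18
c (MAX): max(14, 5, 9) = 14
North (MIN): min(2, 18, 14) = 2
d (MAX): max(-19, 14, -6) = 14
e (MAX): max(12, -18) = 12
f (MAX): max(-8, -5, -14, 11) = 11
South (MIN): min(14, 12, 11) = 11
start (MAX): max(2, 11) = 11

11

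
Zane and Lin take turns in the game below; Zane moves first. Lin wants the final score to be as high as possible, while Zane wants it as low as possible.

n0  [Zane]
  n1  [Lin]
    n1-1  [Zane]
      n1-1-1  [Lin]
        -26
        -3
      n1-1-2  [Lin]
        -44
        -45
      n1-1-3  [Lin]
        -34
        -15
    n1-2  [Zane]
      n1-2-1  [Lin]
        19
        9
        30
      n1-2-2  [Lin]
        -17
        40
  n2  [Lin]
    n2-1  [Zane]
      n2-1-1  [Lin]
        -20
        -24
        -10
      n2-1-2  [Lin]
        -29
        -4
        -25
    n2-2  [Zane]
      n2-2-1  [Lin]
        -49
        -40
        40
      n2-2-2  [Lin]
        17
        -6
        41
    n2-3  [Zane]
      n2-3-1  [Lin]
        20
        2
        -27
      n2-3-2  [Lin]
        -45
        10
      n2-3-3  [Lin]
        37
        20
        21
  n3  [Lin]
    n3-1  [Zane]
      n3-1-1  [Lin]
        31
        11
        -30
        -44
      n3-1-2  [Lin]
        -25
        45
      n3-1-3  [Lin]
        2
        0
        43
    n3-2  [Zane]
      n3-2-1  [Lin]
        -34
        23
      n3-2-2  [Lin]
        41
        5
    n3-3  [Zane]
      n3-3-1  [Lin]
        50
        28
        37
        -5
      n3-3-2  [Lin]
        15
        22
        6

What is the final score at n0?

30

n1-1-1 (Lin): max(-26, -3) = -3
n1-1-2 (Lin): max(-44, -45) = -44
n1-1-3 (Lin): max(-34, -15) = -15
n1-1 (Zane): min(-3, -44, -15) = -44
n1-2-1 (Lin): max(19, 9, 30) = 30
n1-2-2 (Lin): max(-17, 40) = 40
n1-2 (Zane): min(30, 40) = 30
n1 (Lin): max(-44, 30) = 30
n2-1-1 (Lin): max(-20, -24, -10) = -10
n2-1-2 (Lin): max(-29, -4, -25) = -4
n2-1 (Zane): min(-10, -4) = -10
n2-2-1 (Lin): max(-49, -40, 40) = 40
n2-2-2 (Lin): max(17, -6, 41) = 41
n2-2 (Zane): min(40, 41) = 40
n2-3-1 (Lin): max(20, 2, -27) = 20
n2-3-2 (Lin): max(-45, 10) = 10
n2-3-3 (Lin): max(37, 20, 21) = 37
n2-3 (Zane): min(20, 10, 37) = 10
n2 (Lin): max(-10, 40, 10) = 40
n3-1-1 (Lin): max(31, 11, -30, -44) = 31
n3-1-2 (Lin): max(-25, 45) = 45
n3-1-3 (Lin): max(2, 0, 43) = 43
n3-1 (Zane): min(31, 45, 43) = 31
n3-2-1 (Lin): max(-34, 23) = 23
n3-2-2 (Lin): max(41, 5) = 41
n3-2 (Zane): min(23, 41) = 23
n3-3-1 (Lin): max(50, 28, 37, -5) = 50
n3-3-2 (Lin): max(15, 22, 6) = 22
n3-3 (Zane): min(50, 22) = 22
n3 (Lin): max(31, 23, 22) = 31
n0 (Zane): min(30, 40, 31) = 30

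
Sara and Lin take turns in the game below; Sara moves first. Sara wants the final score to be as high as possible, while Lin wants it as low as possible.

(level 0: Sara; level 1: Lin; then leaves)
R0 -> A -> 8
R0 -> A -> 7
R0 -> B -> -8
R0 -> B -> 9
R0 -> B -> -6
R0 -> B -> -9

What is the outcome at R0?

7

A (Lin): min(8, 7) = 7
B (Lin): min(-8, 9, -6, -9) = -9
R0 (Sara): max(7, -9) = 7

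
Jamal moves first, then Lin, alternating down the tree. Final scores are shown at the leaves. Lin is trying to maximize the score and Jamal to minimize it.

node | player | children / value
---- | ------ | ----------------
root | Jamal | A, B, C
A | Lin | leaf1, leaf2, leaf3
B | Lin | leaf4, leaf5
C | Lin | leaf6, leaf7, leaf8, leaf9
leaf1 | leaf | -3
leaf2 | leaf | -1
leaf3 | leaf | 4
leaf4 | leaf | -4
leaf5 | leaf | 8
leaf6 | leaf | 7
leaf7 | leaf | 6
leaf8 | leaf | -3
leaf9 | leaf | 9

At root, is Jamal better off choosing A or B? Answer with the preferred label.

A (Lin): max(-3, -1, 4) = 4
B (Lin): max(-4, 8) = 8
Jamal prefers the lower value; A=4, B=8. A is better since 4 < 8.

A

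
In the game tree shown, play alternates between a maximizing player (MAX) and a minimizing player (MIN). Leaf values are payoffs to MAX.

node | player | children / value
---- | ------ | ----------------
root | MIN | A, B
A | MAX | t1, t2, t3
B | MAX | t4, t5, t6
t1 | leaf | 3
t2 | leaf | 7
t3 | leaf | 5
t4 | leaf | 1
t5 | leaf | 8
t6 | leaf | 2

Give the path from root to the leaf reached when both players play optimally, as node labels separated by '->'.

root -> A -> t2

A (MAX): max(3, 7, 5) = 7
B (MAX): max(1, 8, 2) = 8
root (MIN): min(7, 8) = 7
At root, MIN picks A (lowest: 7).
At A, MAX picks t2 (highest: 7).
Terminal value 7.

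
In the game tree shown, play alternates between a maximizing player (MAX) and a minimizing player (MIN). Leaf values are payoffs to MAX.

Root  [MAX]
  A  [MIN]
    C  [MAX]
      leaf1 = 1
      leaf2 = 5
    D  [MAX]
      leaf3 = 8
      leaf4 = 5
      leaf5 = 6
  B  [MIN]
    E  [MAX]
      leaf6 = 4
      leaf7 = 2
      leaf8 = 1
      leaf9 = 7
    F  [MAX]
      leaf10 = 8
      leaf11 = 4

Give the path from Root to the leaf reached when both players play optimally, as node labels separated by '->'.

Root -> B -> E -> leaf9

C (MAX): max(1, 5) = 5
D (MAX): max(8, 5, 6) = 8
A (MIN): min(5, 8) = 5
E (MAX): max(4, 2, 1, 7) = 7
F (MAX): max(8, 4) = 8
B (MIN): min(7, 8) = 7
Root (MAX): max(5, 7) = 7
At Root, MAX picks B (highest: 7).
At B, MIN picks E (lowest: 7).
At E, MAX picks leaf9 (highest: 7).
Terminal value 7.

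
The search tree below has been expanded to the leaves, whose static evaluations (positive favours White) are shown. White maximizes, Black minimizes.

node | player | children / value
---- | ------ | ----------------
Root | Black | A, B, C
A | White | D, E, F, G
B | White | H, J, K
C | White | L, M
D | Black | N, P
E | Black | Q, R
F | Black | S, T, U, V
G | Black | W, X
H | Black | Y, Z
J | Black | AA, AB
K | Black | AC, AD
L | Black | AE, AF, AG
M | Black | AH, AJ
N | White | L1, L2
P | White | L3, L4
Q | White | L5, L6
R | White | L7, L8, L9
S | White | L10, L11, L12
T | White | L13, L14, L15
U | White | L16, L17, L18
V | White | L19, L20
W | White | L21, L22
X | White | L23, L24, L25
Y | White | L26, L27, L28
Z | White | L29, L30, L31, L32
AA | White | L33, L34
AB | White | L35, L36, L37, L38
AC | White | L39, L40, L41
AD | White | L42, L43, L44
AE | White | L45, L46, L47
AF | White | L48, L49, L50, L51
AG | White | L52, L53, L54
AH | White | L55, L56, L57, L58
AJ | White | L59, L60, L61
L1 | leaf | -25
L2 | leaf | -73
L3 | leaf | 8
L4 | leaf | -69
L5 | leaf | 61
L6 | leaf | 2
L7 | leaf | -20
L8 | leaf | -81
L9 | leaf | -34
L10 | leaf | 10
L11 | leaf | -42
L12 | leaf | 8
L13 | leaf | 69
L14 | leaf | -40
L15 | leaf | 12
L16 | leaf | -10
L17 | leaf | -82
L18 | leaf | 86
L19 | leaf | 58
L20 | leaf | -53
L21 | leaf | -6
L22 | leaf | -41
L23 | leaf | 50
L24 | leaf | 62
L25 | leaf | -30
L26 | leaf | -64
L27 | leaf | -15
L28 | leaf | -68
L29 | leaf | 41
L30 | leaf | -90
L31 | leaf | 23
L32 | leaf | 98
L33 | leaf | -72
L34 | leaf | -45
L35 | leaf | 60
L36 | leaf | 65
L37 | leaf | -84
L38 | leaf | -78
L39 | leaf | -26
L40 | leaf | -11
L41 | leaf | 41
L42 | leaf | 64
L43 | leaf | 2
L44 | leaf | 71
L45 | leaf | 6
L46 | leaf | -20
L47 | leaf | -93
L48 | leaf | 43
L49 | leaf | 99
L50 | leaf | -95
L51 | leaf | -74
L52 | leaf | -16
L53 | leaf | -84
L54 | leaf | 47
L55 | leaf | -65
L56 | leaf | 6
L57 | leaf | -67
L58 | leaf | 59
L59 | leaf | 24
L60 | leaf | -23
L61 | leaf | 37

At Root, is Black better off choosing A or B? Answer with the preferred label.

N (White): max(-25, -73) = -25
P (White): max(8, -69) = 8
D (Black): min(-25, 8) = -25
Q (White): max(61, 2) = 61
R (White): max(-20, -81, -34) = -20
E (Black): min(61, -20) = -20
S (White): max(10, -42, 8) = 10
T (White): max(69, -40, 12) = 69
U (White): max(-10, -82, 86) = 86
V (White): max(58, -53) = 58
F (Black): min(10, 69, 86, 58) = 10
W (White): max(-6, -41) = -6
X (White): max(50, 62, -30) = 62
G (Black): min(-6, 62) = -6
A (White): max(-25, -20, 10, -6) = 10
Y (White): max(-64, -15, -68) = -15
Z (White): max(41, -90, 23, 98) = 98
H (Black): min(-15, 98) = -15
AA (White): max(-72, -45) = -45
AB (White): max(60, 65, -84, -78) = 65
J (Black): min(-45, 65) = -45
AC (White): max(-26, -11, 41) = 41
AD (White): max(64, 2, 71) = 71
K (Black): min(41, 71) = 41
B (White): max(-15, -45, 41) = 41
Black prefers the lower value; A=10, B=41. A is better since 10 < 41.

A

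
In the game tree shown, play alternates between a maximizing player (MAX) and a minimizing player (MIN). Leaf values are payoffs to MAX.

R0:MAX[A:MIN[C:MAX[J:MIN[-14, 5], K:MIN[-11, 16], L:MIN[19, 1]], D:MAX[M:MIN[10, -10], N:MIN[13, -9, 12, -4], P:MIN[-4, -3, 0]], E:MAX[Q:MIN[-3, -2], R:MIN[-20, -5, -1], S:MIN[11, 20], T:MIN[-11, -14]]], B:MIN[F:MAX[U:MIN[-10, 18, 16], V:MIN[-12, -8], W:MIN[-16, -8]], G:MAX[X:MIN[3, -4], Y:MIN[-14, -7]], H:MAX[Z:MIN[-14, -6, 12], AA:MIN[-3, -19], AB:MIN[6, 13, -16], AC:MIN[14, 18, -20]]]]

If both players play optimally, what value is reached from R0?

J (MIN): min(-14, 5) = -14
K (MIN): min(-11, 16) = -11
L (MIN): min(19, 1) = 1
C (MAX): max(-14, -11, 1) = 1
M (MIN): min(10, -10) = -10
N (MIN): min(13, -9, 12, -4) = -9
P (MIN): min(-4, -3, 0) = -4
D (MAX): max(-10, -9, -4) = -4
Q (MIN): min(-3, -2) = -3
R (MIN): min(-20, -5, -1) = -20
S (MIN): min(11, 20) = 11
T (MIN): min(-11, -14) = -14
E (MAX): max(-3, -20, 11, -14) = 11
A (MIN): min(1, -4, 11) = -4
U (MIN): min(-10, 18, 16) = -10
V (MIN): min(-12, -8) = -12
W (MIN): min(-16, -8) = -16
F (MAX): max(-10, -12, -16) = -10
X (MIN): min(3, -4) = -4
Y (MIN): min(-14, -7) = -14
G (MAX): max(-4, -14) = -4
Z (MIN): min(-14, -6, 12) = -14
AA (MIN): min(-3, -19) = -19
AB (MIN): min(6, 13, -16) = -16
AC (MIN): min(14, 18, -20) = -20
H (MAX): max(-14, -19, -16, -20) = -14
B (MIN): min(-10, -4, -14) = -14
R0 (MAX): max(-4, -14) = -4

-4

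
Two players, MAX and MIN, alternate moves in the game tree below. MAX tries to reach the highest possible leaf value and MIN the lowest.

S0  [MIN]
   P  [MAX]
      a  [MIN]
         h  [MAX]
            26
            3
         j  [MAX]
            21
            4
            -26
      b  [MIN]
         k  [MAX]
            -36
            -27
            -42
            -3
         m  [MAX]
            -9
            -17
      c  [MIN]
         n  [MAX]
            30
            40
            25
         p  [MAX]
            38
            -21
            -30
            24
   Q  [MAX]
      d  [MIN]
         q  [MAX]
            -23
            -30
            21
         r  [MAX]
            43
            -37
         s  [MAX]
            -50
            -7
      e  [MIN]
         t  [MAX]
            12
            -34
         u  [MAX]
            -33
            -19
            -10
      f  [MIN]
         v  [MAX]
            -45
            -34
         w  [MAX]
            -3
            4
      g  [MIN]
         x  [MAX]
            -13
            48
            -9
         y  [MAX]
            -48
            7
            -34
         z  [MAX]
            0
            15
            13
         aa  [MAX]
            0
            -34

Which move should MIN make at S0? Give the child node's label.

h (MAX): max(26, 3) = 26
j (MAX): max(21, 4, -26) = 21
a (MIN): min(26, 21) = 21
k (MAX): max(-36, -27, -42, -3) = -3
m (MAX): max(-9, -17) = -9
b (MIN): min(-3, -9) = -9
n (MAX): max(30, 40, 25) = 40
p (MAX): max(38, -21, -30, 24) = 38
c (MIN): min(40, 38) = 38
P (MAX): max(21, -9, 38) = 38
q (MAX): max(-23, -30, 21) = 21
r (MAX): max(43, -37) = 43
s (MAX): max(-50, -7) = -7
d (MIN): min(21, 43, -7) = -7
t (MAX): max(12, -34) = 12
u (MAX): max(-33, -19, -10) = -10
e (MIN): min(12, -10) = -10
v (MAX): max(-45, -34) = -34
w (MAX): max(-3, 4) = 4
f (MIN): min(-34, 4) = -34
x (MAX): max(-13, 48, -9) = 48
y (MAX): max(-48, 7, -34) = 7
z (MAX): max(0, 15, 13) = 15
aa (MAX): max(0, -34) = 0
g (MIN): min(48, 7, 15, 0) = 0
Q (MAX): max(-7, -10, -34, 0) = 0
S0 (MIN): min(38, 0) = 0
MIN at S0 wants the lowest of {P=38, Q=0}, so chooses Q.

Q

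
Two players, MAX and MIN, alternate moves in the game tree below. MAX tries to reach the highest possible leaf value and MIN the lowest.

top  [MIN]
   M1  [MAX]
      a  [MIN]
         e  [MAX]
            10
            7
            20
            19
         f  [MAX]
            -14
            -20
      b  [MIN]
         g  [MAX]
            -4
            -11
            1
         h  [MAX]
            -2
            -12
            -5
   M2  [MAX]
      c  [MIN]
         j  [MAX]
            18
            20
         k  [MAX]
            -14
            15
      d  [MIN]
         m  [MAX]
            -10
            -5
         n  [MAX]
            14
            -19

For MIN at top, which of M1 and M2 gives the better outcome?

M1

e (MAX): max(10, 7, 20, 19) = 20
f (MAX): max(-14, -20) = -14
a (MIN): min(20, -14) = -14
g (MAX): max(-4, -11, 1) = 1
h (MAX): max(-2, -12, -5) = -2
b (MIN): min(1, -2) = -2
M1 (MAX): max(-14, -2) = -2
j (MAX): max(18, 20) = 20
k (MAX): max(-14, 15) = 15
c (MIN): min(20, 15) = 15
m (MAX): max(-10, -5) = -5
n (MAX): max(14, -19) = 14
d (MIN): min(-5, 14) = -5
M2 (MAX): max(15, -5) = 15
MIN prefers the lower value; M1=-2, M2=15. M1 is better since -2 < 15.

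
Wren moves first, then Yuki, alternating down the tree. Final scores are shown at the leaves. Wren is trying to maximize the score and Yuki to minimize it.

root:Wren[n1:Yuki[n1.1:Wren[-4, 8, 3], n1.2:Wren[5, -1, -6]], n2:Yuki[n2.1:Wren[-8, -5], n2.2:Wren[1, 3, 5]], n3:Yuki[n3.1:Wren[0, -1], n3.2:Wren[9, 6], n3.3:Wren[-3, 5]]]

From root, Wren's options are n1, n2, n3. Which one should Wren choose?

n1

n1.1 (Wren): max(-4, 8, 3) = 8
n1.2 (Wren): max(5, -1, -6) = 5
n1 (Yuki): min(8, 5) = 5
n2.1 (Wren): max(-8, -5) = -5
n2.2 (Wren): max(1, 3, 5) = 5
n2 (Yuki): min(-5, 5) = -5
n3.1 (Wren): max(0, -1) = 0
n3.2 (Wren): max(9, 6) = 9
n3.3 (Wren): max(-3, 5) = 5
n3 (Yuki): min(0, 9, 5) = 0
root (Wren): max(5, -5, 0) = 5
Wren at root wants the highest of {n1=5, n2=-5, n3=0}, so chooses n1.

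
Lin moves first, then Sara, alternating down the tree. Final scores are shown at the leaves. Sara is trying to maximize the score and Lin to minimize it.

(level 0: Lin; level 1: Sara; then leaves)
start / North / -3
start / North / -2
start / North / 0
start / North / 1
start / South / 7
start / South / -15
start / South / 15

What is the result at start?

North (Sara): max(-3, -2, 0, 1) = 1
South (Sara): max(7, -15, 15) = 15
start (Lin): min(1, 15) = 1

1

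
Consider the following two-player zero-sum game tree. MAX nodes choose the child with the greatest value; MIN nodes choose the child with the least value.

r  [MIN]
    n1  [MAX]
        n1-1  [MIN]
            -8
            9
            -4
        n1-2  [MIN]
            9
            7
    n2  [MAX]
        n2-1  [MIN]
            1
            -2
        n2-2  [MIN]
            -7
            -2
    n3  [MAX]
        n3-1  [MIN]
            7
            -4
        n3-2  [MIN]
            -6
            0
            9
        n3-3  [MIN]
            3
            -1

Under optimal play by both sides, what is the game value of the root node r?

n1-1 (MIN): min(-8, 9, -4) = -8
n1-2 (MIN): min(9, 7) = 7
n1 (MAX): max(-8, 7) = 7
n2-1 (MIN): min(1, -2) = -2
n2-2 (MIN): min(-7, -2) = -7
n2 (MAX): max(-2, -7) = -2
n3-1 (MIN): min(7, -4) = -4
n3-2 (MIN): min(-6, 0, 9) = -6
n3-3 (MIN): min(3, -1) = -1
n3 (MAX): max(-4, -6, -1) = -1
r (MIN): min(7, -2, -1) = -2

-2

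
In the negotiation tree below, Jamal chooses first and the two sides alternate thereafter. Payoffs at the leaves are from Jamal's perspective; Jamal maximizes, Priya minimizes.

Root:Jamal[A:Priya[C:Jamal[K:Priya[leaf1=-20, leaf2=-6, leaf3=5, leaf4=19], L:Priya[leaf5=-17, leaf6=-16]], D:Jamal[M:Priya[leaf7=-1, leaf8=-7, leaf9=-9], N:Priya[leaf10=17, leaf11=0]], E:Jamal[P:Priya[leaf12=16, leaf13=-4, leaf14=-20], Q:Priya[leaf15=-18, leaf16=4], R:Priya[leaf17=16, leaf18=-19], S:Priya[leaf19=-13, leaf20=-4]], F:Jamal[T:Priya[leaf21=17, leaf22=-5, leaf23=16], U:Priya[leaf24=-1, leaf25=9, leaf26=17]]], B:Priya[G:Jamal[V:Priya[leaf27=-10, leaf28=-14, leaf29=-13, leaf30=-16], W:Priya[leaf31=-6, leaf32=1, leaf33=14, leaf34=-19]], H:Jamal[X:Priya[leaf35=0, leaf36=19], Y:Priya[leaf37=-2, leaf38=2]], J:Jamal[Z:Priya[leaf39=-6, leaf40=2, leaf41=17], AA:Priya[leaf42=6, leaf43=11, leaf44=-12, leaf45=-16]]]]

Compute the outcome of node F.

T (Priya): min(17, -5, 16) = -5
U (Priya): min(-1, 9, 17) = -1
F (Jamal): max(-5, -1) = -1

-1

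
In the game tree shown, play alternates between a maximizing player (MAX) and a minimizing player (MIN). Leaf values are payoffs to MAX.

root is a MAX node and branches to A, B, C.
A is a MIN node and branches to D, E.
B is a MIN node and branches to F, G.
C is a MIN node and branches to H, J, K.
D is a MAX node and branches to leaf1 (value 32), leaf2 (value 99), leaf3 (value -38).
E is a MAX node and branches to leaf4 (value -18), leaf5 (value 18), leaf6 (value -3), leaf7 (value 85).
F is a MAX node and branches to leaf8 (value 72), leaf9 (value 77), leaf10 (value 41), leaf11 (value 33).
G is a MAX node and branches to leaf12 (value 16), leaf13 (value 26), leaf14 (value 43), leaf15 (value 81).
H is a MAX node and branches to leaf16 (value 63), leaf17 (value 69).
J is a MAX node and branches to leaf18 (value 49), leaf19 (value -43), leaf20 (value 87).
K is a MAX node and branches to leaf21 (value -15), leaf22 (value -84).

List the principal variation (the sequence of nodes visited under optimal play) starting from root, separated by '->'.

D (MAX): max(32, 99, -38) = 99
E (MAX): max(-18, 18, -3, 85) = 85
A (MIN): min(99, 85) = 85
F (MAX): max(72, 77, 41, 33) = 77
G (MAX): max(16, 26, 43, 81) = 81
B (MIN): min(77, 81) = 77
H (MAX): max(63, 69) = 69
J (MAX): max(49, -43, 87) = 87
K (MAX): max(-15, -84) = -15
C (MIN): min(69, 87, -15) = -15
root (MAX): max(85, 77, -15) = 85
At root, MAX picks A (highest: 85).
At A, MIN picks E (lowest: 85).
At E, MAX picks leaf7 (highest: 85).
Terminal value 85.

root -> A -> E -> leaf7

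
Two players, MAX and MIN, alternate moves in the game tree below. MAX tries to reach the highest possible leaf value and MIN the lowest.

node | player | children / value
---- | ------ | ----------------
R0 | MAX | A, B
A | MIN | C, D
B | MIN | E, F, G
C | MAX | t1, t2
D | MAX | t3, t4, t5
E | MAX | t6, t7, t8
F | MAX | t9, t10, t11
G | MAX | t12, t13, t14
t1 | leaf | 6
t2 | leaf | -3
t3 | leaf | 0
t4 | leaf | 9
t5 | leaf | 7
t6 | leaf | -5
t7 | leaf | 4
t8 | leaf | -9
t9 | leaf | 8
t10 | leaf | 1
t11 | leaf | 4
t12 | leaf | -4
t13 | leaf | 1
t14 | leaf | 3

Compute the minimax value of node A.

C (MAX): max(6, -3) = 6
D (MAX): max(0, 9, 7) = 9
A (MIN): min(6, 9) = 6

6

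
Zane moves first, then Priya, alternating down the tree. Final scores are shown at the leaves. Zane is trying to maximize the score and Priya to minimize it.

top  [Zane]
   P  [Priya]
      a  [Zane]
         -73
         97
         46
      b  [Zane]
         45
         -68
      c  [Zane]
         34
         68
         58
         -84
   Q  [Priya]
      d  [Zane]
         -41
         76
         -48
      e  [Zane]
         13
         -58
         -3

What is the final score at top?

45

a (Zane): max(-73, 97, 46) = 97
b (Zane): max(45, -68) = 45
c (Zane): max(34, 68, 58, -84) = 68
P (Priya): min(97, 45, 68) = 45
d (Zane): max(-41, 76, -48) = 76
e (Zane): max(13, -58, -3) = 13
Q (Priya): min(76, 13) = 13
top (Zane): max(45, 13) = 45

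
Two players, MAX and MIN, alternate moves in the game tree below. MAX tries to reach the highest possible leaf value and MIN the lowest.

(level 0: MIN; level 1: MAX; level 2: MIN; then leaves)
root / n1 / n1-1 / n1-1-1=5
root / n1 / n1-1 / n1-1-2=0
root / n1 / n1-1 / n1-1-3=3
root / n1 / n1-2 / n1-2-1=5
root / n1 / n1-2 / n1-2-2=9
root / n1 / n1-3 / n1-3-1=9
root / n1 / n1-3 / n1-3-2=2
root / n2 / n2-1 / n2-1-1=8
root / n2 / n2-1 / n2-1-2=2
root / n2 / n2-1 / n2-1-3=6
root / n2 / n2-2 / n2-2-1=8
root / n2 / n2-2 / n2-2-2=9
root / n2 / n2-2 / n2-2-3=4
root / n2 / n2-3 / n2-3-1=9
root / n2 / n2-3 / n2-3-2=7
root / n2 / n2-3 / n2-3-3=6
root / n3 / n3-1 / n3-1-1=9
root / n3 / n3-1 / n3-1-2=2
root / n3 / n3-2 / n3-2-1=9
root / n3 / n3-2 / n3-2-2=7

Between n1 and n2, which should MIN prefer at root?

n1-1 (MIN): min(5, 0, 3) = 0
n1-2 (MIN): min(5, 9) = 5
n1-3 (MIN): min(9, 2) = 2
n1 (MAX): max(0, 5, 2) = 5
n2-1 (MIN): min(8, 2, 6) = 2
n2-2 (MIN): min(8, 9, 4) = 4
n2-3 (MIN): min(9, 7, 6) = 6
n2 (MAX): max(2, 4, 6) = 6
MIN prefers the lower value; n1=5, n2=6. n1 is better since 5 < 6.

n1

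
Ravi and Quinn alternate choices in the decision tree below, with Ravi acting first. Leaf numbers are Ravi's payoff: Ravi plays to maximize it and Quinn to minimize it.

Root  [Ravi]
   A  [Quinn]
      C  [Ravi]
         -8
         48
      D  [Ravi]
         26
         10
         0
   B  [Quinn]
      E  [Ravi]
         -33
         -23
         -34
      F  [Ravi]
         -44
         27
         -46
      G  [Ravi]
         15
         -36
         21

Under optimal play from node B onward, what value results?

E (Ravi): max(-33, -23, -34) = -23
F (Ravi): max(-44, 27, -46) = 27
G (Ravi): max(15, -36, 21) = 21
B (Quinn): min(-23, 27, 21) = -23

-23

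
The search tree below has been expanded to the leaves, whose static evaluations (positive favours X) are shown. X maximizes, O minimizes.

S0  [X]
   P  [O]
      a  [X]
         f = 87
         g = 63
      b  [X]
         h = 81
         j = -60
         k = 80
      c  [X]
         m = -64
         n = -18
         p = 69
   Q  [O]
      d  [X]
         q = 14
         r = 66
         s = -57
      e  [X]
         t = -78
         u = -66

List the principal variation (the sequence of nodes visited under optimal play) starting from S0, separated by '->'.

a (X): max(87, 63) = 87
b (X): max(81, -60, 80) = 81
c (X): max(-64, -18, 69) = 69
P (O): min(87, 81, 69) = 69
d (X): max(14, 66, -57) = 66
e (X): max(-78, -66) = -66
Q (O): min(66, -66) = -66
S0 (X): max(69, -66) = 69
At S0, X picks P (highest: 69).
At P, O picks c (lowest: 69).
At c, X picks p (highest: 69).
Terminal value 69.

S0 -> P -> c -> p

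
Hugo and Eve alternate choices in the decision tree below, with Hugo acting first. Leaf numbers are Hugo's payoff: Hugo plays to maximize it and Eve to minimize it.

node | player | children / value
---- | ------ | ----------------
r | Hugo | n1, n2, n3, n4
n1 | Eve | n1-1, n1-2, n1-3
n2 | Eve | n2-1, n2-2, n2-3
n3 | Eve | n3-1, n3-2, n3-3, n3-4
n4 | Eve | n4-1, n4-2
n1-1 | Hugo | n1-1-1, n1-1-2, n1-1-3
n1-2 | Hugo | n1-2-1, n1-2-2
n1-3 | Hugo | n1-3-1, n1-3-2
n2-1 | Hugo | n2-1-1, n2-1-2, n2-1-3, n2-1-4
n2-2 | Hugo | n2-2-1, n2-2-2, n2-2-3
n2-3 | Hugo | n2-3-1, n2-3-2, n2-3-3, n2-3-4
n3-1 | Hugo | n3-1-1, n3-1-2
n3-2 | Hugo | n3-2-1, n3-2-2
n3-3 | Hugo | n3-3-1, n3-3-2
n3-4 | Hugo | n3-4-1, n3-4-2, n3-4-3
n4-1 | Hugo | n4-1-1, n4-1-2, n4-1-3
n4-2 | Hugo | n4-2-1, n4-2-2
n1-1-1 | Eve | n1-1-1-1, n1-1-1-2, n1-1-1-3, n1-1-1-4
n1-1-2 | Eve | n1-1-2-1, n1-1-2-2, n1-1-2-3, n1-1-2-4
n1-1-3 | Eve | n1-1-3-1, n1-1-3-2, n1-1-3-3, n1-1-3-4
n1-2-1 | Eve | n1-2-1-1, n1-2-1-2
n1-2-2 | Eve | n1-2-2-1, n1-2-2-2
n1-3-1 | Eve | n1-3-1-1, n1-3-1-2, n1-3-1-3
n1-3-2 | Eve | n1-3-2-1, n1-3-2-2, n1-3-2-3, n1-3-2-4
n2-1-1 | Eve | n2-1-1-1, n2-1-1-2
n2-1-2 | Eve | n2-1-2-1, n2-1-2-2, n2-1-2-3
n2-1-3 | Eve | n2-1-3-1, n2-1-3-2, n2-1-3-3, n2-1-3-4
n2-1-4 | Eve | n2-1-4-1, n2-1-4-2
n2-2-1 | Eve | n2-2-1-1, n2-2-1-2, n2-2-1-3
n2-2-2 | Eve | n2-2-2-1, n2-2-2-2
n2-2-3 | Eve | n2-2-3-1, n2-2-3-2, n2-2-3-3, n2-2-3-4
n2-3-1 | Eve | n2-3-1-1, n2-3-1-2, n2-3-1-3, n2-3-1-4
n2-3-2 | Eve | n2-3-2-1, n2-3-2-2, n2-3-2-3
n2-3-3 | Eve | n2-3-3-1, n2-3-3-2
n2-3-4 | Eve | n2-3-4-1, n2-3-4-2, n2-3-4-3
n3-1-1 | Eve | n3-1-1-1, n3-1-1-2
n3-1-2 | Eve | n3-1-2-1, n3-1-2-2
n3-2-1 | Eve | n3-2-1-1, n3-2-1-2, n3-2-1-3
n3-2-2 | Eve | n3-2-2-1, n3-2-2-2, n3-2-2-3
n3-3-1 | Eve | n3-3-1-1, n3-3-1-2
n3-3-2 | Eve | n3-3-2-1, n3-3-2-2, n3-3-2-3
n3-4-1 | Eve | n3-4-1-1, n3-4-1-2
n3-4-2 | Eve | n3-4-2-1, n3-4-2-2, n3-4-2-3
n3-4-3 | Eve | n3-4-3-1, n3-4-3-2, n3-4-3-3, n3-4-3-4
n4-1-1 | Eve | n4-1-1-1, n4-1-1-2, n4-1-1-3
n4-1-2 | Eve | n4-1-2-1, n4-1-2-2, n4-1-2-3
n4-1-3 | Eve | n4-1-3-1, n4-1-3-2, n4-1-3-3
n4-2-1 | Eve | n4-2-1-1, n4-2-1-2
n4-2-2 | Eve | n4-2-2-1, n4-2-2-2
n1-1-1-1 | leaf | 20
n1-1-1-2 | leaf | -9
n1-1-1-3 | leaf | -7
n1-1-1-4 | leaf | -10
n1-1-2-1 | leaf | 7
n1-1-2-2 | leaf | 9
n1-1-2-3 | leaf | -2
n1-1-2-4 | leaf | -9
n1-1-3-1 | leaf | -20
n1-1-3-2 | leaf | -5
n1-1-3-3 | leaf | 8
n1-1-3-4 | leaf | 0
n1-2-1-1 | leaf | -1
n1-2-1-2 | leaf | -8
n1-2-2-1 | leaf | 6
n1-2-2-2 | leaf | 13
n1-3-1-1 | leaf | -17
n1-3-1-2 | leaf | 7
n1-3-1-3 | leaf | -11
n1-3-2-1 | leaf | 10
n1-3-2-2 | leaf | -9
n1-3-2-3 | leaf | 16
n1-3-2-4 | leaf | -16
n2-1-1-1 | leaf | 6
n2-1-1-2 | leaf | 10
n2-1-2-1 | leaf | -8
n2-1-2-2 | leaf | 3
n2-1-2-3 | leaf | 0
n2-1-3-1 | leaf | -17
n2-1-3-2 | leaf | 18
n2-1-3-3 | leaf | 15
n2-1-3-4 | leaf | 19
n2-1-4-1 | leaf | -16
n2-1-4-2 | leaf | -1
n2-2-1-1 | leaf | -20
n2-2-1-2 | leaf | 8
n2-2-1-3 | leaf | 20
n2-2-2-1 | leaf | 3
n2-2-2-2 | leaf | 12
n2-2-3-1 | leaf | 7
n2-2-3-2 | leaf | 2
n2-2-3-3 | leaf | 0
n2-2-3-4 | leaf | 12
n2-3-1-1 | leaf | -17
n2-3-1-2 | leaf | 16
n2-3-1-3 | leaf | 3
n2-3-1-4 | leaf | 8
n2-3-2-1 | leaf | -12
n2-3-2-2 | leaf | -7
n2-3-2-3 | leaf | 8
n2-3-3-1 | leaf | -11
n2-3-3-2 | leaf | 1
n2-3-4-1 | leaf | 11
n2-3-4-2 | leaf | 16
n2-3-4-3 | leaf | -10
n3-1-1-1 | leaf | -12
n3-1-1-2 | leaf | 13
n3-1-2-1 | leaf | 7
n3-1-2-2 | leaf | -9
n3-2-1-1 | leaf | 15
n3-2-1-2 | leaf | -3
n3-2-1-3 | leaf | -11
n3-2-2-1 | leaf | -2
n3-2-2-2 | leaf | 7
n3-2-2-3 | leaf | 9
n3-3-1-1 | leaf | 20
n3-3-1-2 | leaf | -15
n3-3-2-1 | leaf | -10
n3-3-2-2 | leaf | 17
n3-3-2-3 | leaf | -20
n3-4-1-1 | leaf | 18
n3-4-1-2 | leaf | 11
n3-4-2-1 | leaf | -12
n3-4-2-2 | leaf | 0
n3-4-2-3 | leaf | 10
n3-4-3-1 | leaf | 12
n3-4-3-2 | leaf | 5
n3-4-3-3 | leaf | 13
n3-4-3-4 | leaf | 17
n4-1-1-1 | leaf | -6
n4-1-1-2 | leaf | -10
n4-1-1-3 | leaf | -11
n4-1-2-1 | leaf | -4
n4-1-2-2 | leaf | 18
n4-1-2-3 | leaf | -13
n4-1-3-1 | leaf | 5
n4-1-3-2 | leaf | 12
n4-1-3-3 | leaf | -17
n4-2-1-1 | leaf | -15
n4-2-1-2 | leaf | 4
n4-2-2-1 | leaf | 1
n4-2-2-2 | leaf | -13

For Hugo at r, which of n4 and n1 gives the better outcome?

n4-1-1 (Eve): min(-6, -10, -11) = -11
n4-1-2 (Eve): min(-4, 18, -13) = -13
n4-1-3 (Eve): min(5, 12, -17) = -17
n4-1 (Hugo): max(-11, -13, -17) = -11
n4-2-1 (Eve): min(-15, 4) = -15
n4-2-2 (Eve): min(1, -13) = -13
n4-2 (Hugo): max(-15, -13) = -13
n4 (Eve): min(-11, -13) = -13
n1-1-1 (Eve): min(20, -9, -7, -10) = -10
n1-1-2 (Eve): min(7, 9, -2, -9) = -9
n1-1-3 (Eve): min(-20, -5, 8, 0) = -20
n1-1 (Hugo): max(-10, -9, -20) = -9
n1-2-1 (Eve): min(-1, -8) = -8
n1-2-2 (Eve): min(6, 13) = 6
n1-2 (Hugo): max(-8, 6) = 6
n1-3-1 (Eve): min(-17, 7, -11) = -17
n1-3-2 (Eve): min(10, -9, 16, -16) = -16
n1-3 (Hugo): max(-17, -16) = -16
n1 (Eve): min(-9, 6, -16) = -16
Hugo prefers the higher value; n4=-13, n1=-16. n4 is better since -13 > -16.

n4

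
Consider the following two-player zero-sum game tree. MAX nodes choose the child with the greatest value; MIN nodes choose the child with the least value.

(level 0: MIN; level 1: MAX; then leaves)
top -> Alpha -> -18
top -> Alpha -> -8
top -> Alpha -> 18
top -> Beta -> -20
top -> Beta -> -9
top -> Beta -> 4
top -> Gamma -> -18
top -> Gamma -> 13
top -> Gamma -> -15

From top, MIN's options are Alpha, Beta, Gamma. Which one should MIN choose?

Alpha (MAX): max(-18, -8, 18) = 18
Beta (MAX): max(-20, -9, 4) = 4
Gamma (MAX): max(-18, 13, -15) = 13
top (MIN): min(18, 4, 13) = 4
MIN at top wants the lowest of {Alpha=18, Beta=4, Gamma=13}, so chooses Beta.

Beta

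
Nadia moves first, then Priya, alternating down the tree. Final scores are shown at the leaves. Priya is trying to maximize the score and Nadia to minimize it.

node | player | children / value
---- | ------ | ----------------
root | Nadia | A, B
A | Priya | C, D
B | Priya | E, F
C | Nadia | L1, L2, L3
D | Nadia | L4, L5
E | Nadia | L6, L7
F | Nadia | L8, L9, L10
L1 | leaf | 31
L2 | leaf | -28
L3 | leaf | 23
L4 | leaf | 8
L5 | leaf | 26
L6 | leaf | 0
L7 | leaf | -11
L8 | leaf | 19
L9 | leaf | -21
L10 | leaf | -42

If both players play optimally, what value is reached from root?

-11

C (Nadia): min(31, -28, 23) = -28
D (Nadia): min(8, 26) = 8
A (Priya): max(-28, 8) = 8
E (Nadia): min(0, -11) = -11
F (Nadia): min(19, -21, -42) = -42
B (Priya): max(-11, -42) = -11
root (Nadia): min(8, -11) = -11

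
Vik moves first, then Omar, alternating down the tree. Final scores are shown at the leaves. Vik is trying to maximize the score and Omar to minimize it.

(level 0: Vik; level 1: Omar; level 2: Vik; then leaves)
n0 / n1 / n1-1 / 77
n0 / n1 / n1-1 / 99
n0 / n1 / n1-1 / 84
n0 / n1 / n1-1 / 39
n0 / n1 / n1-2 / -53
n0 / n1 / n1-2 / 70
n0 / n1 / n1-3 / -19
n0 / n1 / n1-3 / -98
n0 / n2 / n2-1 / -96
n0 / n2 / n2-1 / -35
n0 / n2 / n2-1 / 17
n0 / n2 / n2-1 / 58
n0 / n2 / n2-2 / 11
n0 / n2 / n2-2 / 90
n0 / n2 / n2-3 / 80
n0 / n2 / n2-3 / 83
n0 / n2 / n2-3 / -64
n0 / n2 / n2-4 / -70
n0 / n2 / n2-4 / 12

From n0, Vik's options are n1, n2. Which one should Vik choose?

n1-1 (Vik): max(77, 99, 84, 39) = 99
n1-2 (Vik): max(-53, 70) = 70
n1-3 (Vik): max(-19, -98) = -19
n1 (Omar): min(99, 70, -19) = -19
n2-1 (Vik): max(-96, -35, 17, 58) = 58
n2-2 (Vik): max(11, 90) = 90
n2-3 (Vik): max(80, 83, -64) = 83
n2-4 (Vik): max(-70, 12) = 12
n2 (Omar): min(58, 90, 83, 12) = 12
n0 (Vik): max(-19, 12) = 12
Vik at n0 wants the highest of {n1=-19, n2=12}, so chooses n2.

n2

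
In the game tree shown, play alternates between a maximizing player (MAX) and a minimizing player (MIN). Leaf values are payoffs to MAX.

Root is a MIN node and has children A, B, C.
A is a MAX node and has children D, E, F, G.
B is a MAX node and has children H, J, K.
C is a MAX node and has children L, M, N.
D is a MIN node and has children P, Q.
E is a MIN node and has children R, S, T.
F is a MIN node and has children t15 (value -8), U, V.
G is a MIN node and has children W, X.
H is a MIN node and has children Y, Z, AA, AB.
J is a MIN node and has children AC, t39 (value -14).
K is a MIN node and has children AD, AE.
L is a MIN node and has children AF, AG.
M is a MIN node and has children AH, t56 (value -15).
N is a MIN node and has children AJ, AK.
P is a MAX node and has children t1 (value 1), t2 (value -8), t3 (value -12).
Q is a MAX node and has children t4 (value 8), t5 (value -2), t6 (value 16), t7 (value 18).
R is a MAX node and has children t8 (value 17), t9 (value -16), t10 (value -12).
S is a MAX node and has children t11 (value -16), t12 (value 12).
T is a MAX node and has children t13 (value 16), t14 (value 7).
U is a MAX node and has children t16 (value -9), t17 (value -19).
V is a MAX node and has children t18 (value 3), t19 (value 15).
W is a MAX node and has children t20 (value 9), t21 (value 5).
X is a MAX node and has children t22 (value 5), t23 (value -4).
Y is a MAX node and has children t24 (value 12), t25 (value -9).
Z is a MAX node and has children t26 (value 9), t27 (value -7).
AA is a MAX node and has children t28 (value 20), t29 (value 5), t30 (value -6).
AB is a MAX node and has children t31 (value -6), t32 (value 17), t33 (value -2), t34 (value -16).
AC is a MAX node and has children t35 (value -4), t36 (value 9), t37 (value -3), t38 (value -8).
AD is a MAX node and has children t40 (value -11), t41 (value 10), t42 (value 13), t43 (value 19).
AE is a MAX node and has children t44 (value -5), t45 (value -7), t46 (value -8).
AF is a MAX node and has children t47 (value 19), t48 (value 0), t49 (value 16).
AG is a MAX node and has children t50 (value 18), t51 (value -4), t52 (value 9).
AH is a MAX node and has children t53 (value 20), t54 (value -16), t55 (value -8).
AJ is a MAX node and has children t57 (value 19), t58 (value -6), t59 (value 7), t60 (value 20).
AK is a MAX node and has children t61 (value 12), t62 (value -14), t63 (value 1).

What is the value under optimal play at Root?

P (MAX): max(1, -8, -12) = 1
Q (MAX): max(8, -2, 16, 18) = 18
D (MIN): min(1, 18) = 1
R (MAX): max(17, -16, -12) = 17
S (MAX): max(-16, 12) = 12
T (MAX): max(16, 7) = 16
E (MIN): min(17, 12, 16) = 12
U (MAX): max(-9, -19) = -9
V (MAX): max(3, 15) = 15
F (MIN): min(-8, -9, 15) = -9
W (MAX): max(9, 5) = 9
X (MAX): max(5, -4) = 5
G (MIN): min(9, 5) = 5
A (MAX): max(1, 12, -9, 5) = 12
Y (MAX): max(12, -9) = 12
Z (MAX): max(9, -7) = 9
AA (MAX): max(20, 5, -6) = 20
AB (MAX): max(-6, 17, -2, -16) = 17
H (MIN): min(12, 9, 20, 17) = 9
AC (MAX): max(-4, 9, -3, -8) = 9
J (MIN): min(9, -14) = -14
AD (MAX): max(-11, 10, 13, 19) = 19
AE (MAX): max(-5, -7, -8) = -5
K (MIN): min(19, -5) = -5
B (MAX): max(9, -14, -5) = 9
AF (MAX): max(19, 0, 16) = 19
AG (MAX): max(18, -4, 9) = 18
L (MIN): min(19, 18) = 18
AH (MAX): max(20, -16, -8) = 20
M (MIN): min(20, -15) = -15
AJ (MAX): max(19, -6, 7, 20) = 20
AK (MAX): max(12, -14, 1) = 12
N (MIN): min(20, 12) = 12
C (MAX): max(18, -15, 12) = 18
Root (MIN): min(12, 9, 18) = 9

9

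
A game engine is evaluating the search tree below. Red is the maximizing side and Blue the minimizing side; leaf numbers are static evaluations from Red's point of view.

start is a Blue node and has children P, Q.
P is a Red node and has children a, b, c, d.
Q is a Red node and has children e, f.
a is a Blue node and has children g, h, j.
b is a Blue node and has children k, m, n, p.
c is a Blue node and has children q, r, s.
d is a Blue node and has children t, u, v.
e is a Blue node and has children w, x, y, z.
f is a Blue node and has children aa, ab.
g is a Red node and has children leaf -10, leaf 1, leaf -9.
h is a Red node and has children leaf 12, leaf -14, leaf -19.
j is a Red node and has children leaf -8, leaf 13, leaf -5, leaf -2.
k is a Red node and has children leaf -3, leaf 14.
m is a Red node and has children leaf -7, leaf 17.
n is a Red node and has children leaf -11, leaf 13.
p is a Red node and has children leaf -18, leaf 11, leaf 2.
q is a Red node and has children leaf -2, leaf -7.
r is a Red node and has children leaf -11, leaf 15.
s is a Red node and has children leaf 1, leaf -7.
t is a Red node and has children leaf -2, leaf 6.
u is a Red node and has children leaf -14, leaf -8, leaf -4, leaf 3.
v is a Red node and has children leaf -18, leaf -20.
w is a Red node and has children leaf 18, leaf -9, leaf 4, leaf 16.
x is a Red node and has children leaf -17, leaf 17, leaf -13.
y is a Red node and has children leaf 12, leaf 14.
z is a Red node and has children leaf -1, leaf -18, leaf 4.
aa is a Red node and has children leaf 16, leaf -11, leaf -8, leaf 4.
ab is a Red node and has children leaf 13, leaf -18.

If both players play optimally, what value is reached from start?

11

g (Red): max(-10, 1, -9) = 1
h (Red): max(12, -14, -19) = 12
j (Red): max(-8, 13, -5, -2) = 13
a (Blue): min(1, 12, 13) = 1
k (Red): max(-3, 14) = 14
m (Red): max(-7, 17) = 17
n (Red): max(-11, 13) = 13
p (Red): max(-18, 11, 2) = 11
b (Blue): min(14, 17, 13, 11) = 11
q (Red): max(-2, -7) = -2
r (Red): max(-11, 15) = 15
s (Red): max(1, -7) = 1
c (Blue): min(-2, 15, 1) = -2
t (Red): max(-2, 6) = 6
u (Red): max(-14, -8, -4, 3) = 3
v (Red): max(-18, -20) = -18
d (Blue): min(6, 3, -18) = -18
P (Red): max(1, 11, -2, -18) = 11
w (Red): max(18, -9, 4, 16) = 18
x (Red): max(-17, 17, -13) = 17
y (Red): max(12, 14) = 14
z (Red): max(-1, -18, 4) = 4
e (Blue): min(18, 17, 14, 4) = 4
aa (Red): max(16, -11, -8, 4) = 16
ab (Red): max(13, -18) = 13
f (Blue): min(16, 13) = 13
Q (Red): max(4, 13) = 13
start (Blue): min(11, 13) = 11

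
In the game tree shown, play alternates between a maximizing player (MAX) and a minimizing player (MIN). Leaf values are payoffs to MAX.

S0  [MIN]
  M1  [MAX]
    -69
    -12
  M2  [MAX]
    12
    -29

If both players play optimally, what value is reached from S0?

M1 (MAX): max(-69, -12) = -12
M2 (MAX): max(12, -29) = 12
S0 (MIN): min(-12, 12) = -12

-12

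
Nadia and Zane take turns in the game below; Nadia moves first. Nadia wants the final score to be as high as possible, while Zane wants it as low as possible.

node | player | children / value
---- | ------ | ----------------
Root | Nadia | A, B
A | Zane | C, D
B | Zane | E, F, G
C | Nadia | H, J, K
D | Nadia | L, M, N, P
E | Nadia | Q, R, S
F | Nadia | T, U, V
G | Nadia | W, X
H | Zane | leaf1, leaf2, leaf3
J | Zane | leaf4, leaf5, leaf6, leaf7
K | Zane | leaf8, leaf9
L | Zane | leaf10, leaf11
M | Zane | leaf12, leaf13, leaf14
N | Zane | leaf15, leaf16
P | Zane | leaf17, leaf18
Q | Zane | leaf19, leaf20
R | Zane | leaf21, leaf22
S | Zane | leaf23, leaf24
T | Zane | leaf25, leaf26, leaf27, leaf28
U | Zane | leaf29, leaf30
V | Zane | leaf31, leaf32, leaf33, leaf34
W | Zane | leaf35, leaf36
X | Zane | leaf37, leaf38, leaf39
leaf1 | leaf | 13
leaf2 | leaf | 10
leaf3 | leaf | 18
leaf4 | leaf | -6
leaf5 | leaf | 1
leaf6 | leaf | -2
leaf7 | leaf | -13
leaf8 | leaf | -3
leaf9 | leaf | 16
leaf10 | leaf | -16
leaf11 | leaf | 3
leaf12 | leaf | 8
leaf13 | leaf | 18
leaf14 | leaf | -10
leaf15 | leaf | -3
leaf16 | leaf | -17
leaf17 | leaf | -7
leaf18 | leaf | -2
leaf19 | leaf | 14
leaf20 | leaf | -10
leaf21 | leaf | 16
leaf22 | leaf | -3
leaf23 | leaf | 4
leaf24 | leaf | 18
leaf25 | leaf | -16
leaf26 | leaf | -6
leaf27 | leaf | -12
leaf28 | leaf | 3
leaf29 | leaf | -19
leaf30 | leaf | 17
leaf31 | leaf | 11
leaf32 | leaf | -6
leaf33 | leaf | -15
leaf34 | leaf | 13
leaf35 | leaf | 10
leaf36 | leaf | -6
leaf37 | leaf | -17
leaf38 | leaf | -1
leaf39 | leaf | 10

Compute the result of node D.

-7

L (Zane): min(-16, 3) = -16
M (Zane): min(8, 18, -10) = -10
N (Zane): min(-3, -17) = -17
P (Zane): min(-7, -2) = -7
D (Nadia): max(-16, -10, -17, -7) = -7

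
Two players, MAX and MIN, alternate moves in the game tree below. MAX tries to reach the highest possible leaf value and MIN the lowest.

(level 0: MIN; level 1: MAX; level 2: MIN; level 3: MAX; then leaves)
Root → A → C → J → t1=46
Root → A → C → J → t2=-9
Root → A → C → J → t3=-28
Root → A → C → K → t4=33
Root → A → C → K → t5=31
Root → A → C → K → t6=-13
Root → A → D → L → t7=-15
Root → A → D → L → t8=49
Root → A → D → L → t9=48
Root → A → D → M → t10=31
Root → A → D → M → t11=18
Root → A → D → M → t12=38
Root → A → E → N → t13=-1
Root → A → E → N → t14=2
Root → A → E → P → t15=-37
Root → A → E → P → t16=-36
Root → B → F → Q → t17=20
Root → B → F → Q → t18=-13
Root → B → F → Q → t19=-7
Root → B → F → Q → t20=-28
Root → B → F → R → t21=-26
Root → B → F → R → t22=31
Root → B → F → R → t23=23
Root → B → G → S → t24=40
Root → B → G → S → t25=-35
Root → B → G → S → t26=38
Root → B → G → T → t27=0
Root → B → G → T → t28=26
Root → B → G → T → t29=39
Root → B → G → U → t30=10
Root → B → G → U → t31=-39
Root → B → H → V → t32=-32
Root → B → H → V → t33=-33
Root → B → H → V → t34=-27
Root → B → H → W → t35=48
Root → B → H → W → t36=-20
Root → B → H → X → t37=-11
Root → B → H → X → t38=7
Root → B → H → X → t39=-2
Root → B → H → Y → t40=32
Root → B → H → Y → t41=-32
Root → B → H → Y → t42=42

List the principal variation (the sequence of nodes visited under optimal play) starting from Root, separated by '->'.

J (MAX): max(46, -9, -28) = 46
K (MAX): max(33, 31, -13) = 33
C (MIN): min(46, 33) = 33
L (MAX): max(-15, 49, 48) = 49
M (MAX): max(31, 18, 38) = 38
D (MIN): min(49, 38) = 38
N (MAX): max(-1, 2) = 2
P (MAX): max(-37, -36) = -36
E (MIN): min(2, -36) = -36
A (MAX): max(33, 38, -36) = 38
Q (MAX): max(20, -13, -7, -28) = 20
R (MAX): max(-26, 31, 23) = 31
F (MIN): min(20, 31) = 20
S (MAX): max(40, -35, 38) = 40
T (MAX): max(0, 26, 39) = 39
U (MAX): max(10, -39) = 10
G (MIN): min(40, 39, 10) = 10
V (MAX): max(-32, -33, -27) = -27
W (MAX): max(48, -20) = 48
X (MAX): max(-11, 7, -2) = 7
Y (MAX): max(32, -32, 42) = 42
H (MIN): min(-27, 48, 7, 42) = -27
B (MAX): max(20, 10, -27) = 20
Root (MIN): min(38, 20) = 20
At Root, MIN picks B (lowest: 20).
At B, MAX picks F (highest: 20).
At F, MIN picks Q (lowest: 20).
At Q, MAX picks t17 (highest: 20).
Terminal value 20.

Root -> B -> F -> Q -> t17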